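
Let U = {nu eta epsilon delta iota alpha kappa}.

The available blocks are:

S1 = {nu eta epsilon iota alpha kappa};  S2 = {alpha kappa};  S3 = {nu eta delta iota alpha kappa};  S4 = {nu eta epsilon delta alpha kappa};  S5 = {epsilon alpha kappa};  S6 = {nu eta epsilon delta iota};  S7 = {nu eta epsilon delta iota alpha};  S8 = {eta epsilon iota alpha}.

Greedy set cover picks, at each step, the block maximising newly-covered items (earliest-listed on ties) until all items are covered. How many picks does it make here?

2

Greedy: pick S1 (covers 6 new) → pick S3 (covers 1 new). Total picks: 2.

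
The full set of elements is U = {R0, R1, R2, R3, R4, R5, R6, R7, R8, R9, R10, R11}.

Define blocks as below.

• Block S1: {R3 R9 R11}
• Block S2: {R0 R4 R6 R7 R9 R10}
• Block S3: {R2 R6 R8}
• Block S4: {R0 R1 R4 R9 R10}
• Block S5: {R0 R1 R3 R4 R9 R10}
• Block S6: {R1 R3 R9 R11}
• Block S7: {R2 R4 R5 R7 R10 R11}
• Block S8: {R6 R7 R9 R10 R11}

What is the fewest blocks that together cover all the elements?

S3 and S5 and S7 together: S3 ∪ S5 ∪ S7 = {R0, R1, R2, R3, R4, R5, R6, R7, R8, R9, R10, R11} — every element is covered.
Only S7 contains R5, so S7 is forced; the remaining 6 elements need at least 2 more blocks (each remaining block adds at most 4) — so at least 3 blocks are needed, and 3 is optimal.

3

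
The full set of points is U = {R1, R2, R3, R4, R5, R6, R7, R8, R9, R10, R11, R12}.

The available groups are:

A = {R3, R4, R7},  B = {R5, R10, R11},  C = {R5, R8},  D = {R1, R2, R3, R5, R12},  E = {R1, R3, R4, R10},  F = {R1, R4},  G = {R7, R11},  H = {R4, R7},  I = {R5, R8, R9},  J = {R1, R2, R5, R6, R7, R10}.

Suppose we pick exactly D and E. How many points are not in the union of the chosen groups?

Union of D, E = {R1, R2, R3, R4, R5, R10, R12}.
Not covered: R6, R7, R8, R9, R11 — 5 points.

5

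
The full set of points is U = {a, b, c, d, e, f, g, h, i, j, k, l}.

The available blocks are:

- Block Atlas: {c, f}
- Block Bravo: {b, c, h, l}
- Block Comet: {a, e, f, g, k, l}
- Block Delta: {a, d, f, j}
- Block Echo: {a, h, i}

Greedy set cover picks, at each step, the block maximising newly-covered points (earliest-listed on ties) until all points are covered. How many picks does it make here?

Greedy: pick Comet (covers 6 new) → pick Bravo (covers 3 new) → pick Delta (covers 2 new) → pick Echo (covers 1 new). Total picks: 4.

4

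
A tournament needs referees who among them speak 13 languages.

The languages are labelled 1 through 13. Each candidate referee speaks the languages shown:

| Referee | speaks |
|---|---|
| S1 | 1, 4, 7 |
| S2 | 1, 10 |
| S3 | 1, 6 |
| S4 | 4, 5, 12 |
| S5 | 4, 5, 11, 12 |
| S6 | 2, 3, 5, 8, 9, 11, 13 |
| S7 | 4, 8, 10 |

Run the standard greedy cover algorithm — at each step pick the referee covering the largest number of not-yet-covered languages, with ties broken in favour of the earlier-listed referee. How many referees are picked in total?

Greedy: pick S6 (covers 7 new) → pick S1 (covers 3 new) → pick S2 (covers 1 new) → pick S3 (covers 1 new) → pick S4 (covers 1 new). Total picks: 5.

5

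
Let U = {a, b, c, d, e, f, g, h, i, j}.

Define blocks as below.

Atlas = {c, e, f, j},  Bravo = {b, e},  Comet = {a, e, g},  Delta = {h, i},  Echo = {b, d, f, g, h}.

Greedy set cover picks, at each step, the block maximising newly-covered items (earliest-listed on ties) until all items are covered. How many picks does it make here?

Greedy: pick Echo (covers 5 new) → pick Atlas (covers 3 new) → pick Comet (covers 1 new) → pick Delta (covers 1 new). Total picks: 4.

4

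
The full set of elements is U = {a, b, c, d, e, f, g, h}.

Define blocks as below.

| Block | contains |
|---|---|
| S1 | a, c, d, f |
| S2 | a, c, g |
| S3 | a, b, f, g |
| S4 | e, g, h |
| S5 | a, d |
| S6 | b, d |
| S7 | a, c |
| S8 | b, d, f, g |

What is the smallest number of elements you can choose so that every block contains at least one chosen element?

3

Take T = {a, d, e}. Each listed block contains at least one of these, so T is a hitting set of size 3.
The blocks S4, S6, S7 are pairwise disjoint, so any hitting set needs a separate element for each — at least 3. Hence 3 is optimal.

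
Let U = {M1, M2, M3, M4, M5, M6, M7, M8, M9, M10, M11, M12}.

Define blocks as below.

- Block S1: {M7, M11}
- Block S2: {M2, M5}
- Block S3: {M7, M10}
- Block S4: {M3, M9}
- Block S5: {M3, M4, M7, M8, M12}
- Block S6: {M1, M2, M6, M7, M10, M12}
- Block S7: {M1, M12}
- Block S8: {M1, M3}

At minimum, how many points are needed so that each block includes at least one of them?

4

Take H = {M1, M3, M5, M7}. Each listed block contains at least one of these, so H is a hitting set of size 4.
The blocks S1, S2, S4, S7 are pairwise disjoint, so any hitting set needs a separate point for each — at least 4. Hence 4 is optimal.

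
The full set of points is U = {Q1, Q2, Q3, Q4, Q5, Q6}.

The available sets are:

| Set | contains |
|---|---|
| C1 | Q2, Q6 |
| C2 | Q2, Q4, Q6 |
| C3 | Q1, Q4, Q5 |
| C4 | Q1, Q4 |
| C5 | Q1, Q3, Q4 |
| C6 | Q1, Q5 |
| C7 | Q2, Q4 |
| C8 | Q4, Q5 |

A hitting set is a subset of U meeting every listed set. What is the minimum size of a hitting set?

3

The 3 points {Q4, Q5, Q6} hit every set.
No choice of 2 points meets every set, so 3 is the minimum.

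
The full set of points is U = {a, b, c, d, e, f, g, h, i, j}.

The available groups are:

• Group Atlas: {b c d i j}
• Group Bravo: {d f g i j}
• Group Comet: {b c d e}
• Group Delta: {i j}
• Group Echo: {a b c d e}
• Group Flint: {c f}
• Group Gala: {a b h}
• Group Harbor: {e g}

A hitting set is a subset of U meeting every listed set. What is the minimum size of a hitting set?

T = {c, g, h, i} meets every group (each contains at least one member of T), and |T| = 4.
The groups Delta, Flint, Gala, Harbor are pairwise disjoint, so any hitting set needs a separate point for each — at least 4. Hence 4 is optimal.

4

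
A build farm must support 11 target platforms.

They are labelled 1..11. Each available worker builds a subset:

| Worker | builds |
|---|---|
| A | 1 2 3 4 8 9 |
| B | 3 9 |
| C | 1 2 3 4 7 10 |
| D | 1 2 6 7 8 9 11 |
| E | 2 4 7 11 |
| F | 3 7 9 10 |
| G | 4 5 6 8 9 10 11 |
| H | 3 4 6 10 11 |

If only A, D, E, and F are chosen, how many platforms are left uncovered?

1

Union of A, D, E, F = {1, 2, 3, 4, 6, 7, 8, 9, 10, 11}.
Not covered: 5 — 1 platform.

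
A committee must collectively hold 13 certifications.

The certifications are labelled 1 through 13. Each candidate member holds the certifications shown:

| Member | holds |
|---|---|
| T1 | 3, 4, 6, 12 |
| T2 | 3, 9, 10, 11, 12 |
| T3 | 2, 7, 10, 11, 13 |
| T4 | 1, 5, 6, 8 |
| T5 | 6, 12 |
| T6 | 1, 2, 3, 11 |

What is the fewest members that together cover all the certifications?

4

T1 and T2 and T3 and T4 together: T1 ∪ T2 ∪ T3 ∪ T4 = {1, 2, 3, 4, 5, 6, 7, 8, 9, 10, 11, 12, 13} — every certification is covered.
No 3 of the 6 members cover everything (all 20 combinations miss at least one certification), so 4 is optimal.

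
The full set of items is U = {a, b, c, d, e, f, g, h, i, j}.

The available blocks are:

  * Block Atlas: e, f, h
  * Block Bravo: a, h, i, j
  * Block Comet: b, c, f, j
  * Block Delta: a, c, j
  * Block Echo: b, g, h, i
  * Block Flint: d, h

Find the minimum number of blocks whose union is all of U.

4

Atlas and Delta and Echo and Flint together: Atlas ∪ Delta ∪ Echo ∪ Flint = {a, b, c, d, e, f, g, h, i, j} — every item is covered.
Only Atlas contains e, so Atlas is forced; the remaining 7 items need at least 3 more blocks (each remaining block adds at most 3) — so at least 4 blocks are needed, and 4 is optimal.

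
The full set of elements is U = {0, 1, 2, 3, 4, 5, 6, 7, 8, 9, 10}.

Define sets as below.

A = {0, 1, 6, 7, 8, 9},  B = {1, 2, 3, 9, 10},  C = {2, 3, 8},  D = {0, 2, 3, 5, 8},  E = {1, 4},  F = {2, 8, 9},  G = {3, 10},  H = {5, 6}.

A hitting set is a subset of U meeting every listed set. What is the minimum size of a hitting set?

4

The 4 elements {1, 2, 6, 10} hit every set.
The sets E, F, G, H are pairwise disjoint, so any hitting set needs a separate element for each — at least 4. Hence 4 is optimal.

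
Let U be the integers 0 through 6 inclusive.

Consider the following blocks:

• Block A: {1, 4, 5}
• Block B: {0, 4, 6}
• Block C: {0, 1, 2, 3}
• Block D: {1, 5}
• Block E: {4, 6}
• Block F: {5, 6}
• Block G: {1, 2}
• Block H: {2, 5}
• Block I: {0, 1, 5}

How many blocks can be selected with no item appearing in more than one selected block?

2

C, E are pairwise disjoint (C={0,1,2,3}; E={4,6}).
Every remaining block overlaps one of these, and no 3 of the listed blocks are pairwise disjoint, so 2 is the maximum.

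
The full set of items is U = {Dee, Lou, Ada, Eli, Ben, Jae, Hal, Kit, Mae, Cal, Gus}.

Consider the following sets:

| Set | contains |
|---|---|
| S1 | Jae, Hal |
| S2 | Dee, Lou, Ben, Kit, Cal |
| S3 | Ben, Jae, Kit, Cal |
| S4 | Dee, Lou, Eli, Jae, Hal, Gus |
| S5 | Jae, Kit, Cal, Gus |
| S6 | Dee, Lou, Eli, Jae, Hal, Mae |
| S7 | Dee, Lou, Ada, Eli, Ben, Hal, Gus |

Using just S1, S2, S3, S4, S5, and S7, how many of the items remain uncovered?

1

Union of S1, S2, S3, S4, S5, S7 = {Dee, Lou, Ada, Eli, Ben, Jae, Hal, Kit, Cal, Gus}.
Not covered: Mae — 1 item.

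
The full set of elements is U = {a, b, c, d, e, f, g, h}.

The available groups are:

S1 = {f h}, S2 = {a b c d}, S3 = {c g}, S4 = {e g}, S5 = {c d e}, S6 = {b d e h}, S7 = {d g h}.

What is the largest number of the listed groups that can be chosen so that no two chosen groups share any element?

S1, S2, S4 are pairwise disjoint (S1={f,h}; S2={a,b,c,d}; S4={e,g}).
Every remaining group overlaps one of these, and no 4 of the listed groups are pairwise disjoint, so 3 is the maximum.

3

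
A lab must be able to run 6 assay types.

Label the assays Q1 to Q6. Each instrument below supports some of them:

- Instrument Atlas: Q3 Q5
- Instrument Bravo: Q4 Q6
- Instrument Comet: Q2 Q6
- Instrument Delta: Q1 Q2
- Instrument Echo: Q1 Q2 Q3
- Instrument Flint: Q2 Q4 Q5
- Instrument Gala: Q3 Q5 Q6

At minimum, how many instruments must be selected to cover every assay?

Delta and Flint and Gala together: Delta ∪ Flint ∪ Gala = {Q1, Q2, Q3, Q4, Q5, Q6} — every assay is covered.
No 2 of the 7 instruments cover everything (all 21 combinations miss at least one assay), so 3 is optimal.

3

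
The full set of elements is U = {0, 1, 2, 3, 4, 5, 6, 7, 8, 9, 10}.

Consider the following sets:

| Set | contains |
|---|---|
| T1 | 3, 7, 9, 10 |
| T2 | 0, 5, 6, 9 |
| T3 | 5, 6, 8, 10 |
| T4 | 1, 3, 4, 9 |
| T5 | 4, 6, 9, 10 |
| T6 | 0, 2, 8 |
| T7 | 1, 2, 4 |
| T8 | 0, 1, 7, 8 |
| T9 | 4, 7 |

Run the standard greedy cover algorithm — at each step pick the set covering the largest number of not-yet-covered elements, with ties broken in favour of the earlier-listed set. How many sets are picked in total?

4

Greedy: pick T1 (covers 4 new) → pick T2 (covers 3 new) → pick T7 (covers 3 new) → pick T3 (covers 1 new). Total picks: 4.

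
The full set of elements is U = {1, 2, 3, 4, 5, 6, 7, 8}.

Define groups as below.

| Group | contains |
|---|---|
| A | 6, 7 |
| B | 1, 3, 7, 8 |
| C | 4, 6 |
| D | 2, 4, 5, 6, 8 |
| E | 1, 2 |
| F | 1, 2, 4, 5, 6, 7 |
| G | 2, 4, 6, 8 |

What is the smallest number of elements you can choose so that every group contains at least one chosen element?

H = {1, 6} meets every group (each contains at least one member of H), and |H| = 2.
The groups B, C are pairwise disjoint, so any hitting set needs a separate element for each — at least 2. Hence 2 is optimal.

2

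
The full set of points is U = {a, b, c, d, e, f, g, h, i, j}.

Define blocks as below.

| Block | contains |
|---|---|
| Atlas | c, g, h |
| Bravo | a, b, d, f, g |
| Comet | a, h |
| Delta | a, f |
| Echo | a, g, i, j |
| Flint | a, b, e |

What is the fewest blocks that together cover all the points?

4

Take {Atlas, Bravo, Echo, Flint}. Their union is {a, b, c, d, e, f, g, h, i, j}, which is all 10 points.
Only Bravo contains d, so Bravo is forced; the remaining 5 points need at least 3 more blocks (each remaining block adds at most 2) — so at least 4 blocks are needed, and 4 is optimal.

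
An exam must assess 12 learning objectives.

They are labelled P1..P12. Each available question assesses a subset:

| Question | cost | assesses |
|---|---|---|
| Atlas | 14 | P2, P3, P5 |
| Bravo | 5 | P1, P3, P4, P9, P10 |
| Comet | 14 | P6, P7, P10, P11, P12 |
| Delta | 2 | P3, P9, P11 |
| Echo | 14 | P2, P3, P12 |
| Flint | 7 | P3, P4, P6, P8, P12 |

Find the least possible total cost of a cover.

Atlas, Bravo, Comet, Flint together cover every objective (Atlas ∪ Bravo ∪ Comet ∪ Flint = {P1, P2, P3, P4, P5, P6, P7, P8, P9, P10, P11, P12}); total cost 14 + 5 + 14 + 7 = 40.
The greedy pick Delta, Bravo, Flint, Atlas, Comet costs 42; no covering selection beats 40.

40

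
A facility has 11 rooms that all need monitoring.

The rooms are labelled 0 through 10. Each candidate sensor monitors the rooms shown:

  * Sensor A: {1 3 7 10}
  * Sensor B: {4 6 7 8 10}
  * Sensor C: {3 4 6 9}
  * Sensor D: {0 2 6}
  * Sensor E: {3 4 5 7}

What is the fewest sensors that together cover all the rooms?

A and B and C and D and E together: A ∪ B ∪ C ∪ D ∪ E = {0, 1, 2, 3, 4, 5, 6, 7, 8, 9, 10} — every room is covered.
No 4 of the 5 sensors cover everything (all 5 combinations miss at least one room), so 5 is optimal.

5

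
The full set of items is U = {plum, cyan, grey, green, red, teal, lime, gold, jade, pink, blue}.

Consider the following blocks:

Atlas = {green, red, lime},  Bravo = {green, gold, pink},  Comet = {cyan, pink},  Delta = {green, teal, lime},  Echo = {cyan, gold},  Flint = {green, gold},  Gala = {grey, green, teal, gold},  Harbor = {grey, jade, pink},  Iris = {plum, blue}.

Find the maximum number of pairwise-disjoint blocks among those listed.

4

Atlas, Echo, Harbor, Iris are pairwise disjoint (Atlas={green,red,lime}; Echo={cyan,gold}; Harbor={grey,jade,pink}; Iris={plum,blue}).
Every remaining block overlaps one of these, and no 5 of the listed blocks are pairwise disjoint, so 4 is the maximum.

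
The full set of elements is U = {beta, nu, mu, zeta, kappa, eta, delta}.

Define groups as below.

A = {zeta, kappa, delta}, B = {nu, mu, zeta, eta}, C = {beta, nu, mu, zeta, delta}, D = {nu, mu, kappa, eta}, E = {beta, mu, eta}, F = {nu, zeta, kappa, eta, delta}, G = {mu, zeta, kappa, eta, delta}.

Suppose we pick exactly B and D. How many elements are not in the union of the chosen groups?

Union of B, D = {nu, mu, zeta, kappa, eta}.
Not covered: beta, delta — 2 elements.

2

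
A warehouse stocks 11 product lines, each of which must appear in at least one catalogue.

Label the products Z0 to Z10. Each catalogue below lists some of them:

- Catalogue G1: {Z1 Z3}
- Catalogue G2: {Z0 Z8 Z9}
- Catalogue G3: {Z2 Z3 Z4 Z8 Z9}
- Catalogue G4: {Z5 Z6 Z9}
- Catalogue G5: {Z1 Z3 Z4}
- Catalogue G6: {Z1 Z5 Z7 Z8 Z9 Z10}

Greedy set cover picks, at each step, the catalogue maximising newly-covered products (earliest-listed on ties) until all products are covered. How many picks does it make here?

Greedy: pick G6 (covers 6 new) → pick G3 (covers 3 new) → pick G2 (covers 1 new) → pick G4 (covers 1 new). Total picks: 4.

4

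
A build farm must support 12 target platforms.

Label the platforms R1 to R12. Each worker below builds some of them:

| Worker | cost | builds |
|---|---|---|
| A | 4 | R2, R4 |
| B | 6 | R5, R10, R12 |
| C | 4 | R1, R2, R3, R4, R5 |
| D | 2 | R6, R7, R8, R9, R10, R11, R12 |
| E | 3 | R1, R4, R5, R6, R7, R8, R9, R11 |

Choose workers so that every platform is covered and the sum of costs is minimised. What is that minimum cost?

6

C, D together cover every platform (C ∪ D = {R1, R2, R3, R4, R5, R6, R7, R8, R9, R10, R11, R12}); total cost 4 + 2 = 6.
No covering selection has total cost below 6.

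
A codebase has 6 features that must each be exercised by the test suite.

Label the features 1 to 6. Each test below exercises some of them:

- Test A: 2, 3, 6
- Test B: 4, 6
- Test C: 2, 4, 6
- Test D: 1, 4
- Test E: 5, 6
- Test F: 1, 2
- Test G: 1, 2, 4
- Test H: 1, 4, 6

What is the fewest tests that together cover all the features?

A and E and H together: A ∪ E ∪ H = {1, 2, 3, 4, 5, 6} — every feature is covered.
Only A contains 3, so A is forced; the remaining 3 features need at least 2 more tests (each remaining test adds at most 2) — so at least 3 tests are needed, and 3 is optimal.

3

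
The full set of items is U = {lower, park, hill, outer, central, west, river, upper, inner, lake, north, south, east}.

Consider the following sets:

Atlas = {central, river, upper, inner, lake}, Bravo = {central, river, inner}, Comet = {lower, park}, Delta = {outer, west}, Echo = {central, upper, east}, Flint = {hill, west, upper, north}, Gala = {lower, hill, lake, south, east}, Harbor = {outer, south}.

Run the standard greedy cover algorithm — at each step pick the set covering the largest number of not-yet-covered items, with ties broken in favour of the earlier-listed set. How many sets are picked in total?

5

Greedy: pick Atlas (covers 5 new) → pick Gala (covers 4 new) → pick Delta (covers 2 new) → pick Comet (covers 1 new) → pick Flint (covers 1 new). Total picks: 5.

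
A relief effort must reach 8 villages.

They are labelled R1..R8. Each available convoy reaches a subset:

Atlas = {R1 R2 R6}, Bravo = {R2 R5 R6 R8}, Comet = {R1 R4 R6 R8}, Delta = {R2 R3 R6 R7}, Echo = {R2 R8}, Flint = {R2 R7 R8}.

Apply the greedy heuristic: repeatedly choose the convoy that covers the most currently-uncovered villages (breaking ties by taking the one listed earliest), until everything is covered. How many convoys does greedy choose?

3

Greedy: pick Bravo (covers 4 new) → pick Comet (covers 2 new) → pick Delta (covers 2 new). Total picks: 3.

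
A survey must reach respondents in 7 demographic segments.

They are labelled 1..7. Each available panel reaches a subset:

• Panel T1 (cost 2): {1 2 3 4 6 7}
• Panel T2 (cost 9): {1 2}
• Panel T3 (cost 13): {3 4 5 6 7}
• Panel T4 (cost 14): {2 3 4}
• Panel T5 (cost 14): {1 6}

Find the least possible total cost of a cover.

15

T1, T3 together cover every segment (T1 ∪ T3 = {1, 2, 3, 4, 5, 6, 7}); total cost 2 + 13 = 15.
No covering selection has total cost below 15.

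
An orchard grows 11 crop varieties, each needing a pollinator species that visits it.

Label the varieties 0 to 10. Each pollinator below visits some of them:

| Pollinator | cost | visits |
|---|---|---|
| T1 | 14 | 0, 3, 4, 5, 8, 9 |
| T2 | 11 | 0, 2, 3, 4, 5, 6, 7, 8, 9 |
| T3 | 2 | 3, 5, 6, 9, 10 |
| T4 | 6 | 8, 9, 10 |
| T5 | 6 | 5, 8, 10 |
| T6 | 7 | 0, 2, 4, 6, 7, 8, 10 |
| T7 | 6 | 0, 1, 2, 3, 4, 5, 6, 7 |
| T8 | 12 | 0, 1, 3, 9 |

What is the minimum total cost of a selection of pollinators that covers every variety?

T4, T7 together cover every variety (T4 ∪ T7 = {0, 1, 2, 3, 4, 5, 6, 7, 8, 9, 10}); total cost 6 + 6 = 12.
The greedy pick T3, T7, T4 costs 14; no covering selection beats 12.

12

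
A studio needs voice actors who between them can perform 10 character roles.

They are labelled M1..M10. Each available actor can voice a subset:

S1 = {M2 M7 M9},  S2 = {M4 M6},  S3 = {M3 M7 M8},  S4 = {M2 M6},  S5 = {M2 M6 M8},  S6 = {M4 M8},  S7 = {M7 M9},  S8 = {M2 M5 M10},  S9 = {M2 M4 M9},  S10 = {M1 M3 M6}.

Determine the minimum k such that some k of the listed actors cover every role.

Take {S6, S7, S8, S10}. Their union is {M1, M2, M3, M4, M5, M6, M7, M8, M9, M10}, which is all 10 roles.
Each actor has at most 3 roles, and 3·3 = 9 < 10 — so at least 4 actors are needed, and 4 is optimal.

4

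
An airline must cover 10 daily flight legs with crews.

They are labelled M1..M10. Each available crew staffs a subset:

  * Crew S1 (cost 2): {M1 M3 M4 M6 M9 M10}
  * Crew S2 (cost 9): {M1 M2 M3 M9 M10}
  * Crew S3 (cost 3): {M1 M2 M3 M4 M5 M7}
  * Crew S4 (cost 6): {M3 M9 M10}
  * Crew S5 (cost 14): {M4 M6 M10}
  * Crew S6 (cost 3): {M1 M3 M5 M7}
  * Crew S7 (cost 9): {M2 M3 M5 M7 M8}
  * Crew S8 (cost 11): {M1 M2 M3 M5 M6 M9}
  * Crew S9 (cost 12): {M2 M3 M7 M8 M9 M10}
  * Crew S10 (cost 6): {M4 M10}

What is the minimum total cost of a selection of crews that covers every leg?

11

S1, S7 together cover every leg (S1 ∪ S7 = {M1, M2, M3, M4, M5, M6, M7, M8, M9, M10}); total cost 2 + 9 = 11.
The greedy pick S1, S3, S7 costs 14; no covering selection beats 11.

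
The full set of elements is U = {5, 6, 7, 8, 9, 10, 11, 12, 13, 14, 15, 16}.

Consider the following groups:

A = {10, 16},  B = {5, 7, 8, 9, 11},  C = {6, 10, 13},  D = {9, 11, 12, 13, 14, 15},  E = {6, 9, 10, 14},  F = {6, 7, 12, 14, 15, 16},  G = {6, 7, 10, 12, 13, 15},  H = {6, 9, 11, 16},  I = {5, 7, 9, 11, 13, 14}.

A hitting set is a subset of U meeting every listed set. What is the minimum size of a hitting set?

The 3 elements {9, 10, 12} hit every group.
No choice of 2 elements meets every group, so 3 is the minimum.

3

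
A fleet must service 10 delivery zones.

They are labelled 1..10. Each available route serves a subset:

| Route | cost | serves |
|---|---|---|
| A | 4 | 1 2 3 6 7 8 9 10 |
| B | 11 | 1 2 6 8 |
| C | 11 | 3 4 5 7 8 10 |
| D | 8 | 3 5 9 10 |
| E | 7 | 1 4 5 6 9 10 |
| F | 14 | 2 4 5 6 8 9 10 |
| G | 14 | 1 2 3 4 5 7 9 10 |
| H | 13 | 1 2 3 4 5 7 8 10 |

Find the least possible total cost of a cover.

A, E together cover every zone (A ∪ E = {1, 2, 3, 4, 5, 6, 7, 8, 9, 10}); total cost 4 + 7 = 11.
No covering selection has total cost below 11.

11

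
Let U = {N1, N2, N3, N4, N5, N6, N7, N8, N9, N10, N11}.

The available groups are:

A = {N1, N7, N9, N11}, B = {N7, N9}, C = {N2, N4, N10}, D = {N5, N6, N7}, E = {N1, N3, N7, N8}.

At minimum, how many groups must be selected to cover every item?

A, C, D, and E cover everything between them: the union {N1, N2, N3, N4, N5, N6, N7, N8, N9, N10, N11} is all of U.
Only E contains N3, so E is forced; the remaining 7 items need at least 3 more groups (each remaining group adds at most 3) — so at least 4 groups are needed, and 4 is optimal.

4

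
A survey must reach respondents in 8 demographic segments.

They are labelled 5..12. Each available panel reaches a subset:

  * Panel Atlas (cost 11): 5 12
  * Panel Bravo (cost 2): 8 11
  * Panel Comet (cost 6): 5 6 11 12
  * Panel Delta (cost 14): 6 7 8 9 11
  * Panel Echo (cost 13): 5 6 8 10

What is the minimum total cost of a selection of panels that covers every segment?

33

Comet, Delta, Echo together cover every segment (Comet ∪ Delta ∪ Echo = {5, 6, 7, 8, 9, 10, 11, 12}); total cost 6 + 14 + 13 = 33.
The greedy pick Bravo, Comet, Delta, Echo costs 35; no covering selection beats 33.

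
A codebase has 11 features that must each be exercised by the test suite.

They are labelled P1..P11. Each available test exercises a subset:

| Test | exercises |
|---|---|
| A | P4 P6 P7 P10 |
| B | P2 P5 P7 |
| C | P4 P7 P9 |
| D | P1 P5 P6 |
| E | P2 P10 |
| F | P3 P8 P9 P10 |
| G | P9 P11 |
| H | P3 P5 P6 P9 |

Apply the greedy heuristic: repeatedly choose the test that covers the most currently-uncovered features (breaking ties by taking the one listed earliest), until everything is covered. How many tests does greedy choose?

5

Greedy: pick A (covers 4 new) → pick F (covers 3 new) → pick B (covers 2 new) → pick D (covers 1 new) → pick G (covers 1 new). Total picks: 5.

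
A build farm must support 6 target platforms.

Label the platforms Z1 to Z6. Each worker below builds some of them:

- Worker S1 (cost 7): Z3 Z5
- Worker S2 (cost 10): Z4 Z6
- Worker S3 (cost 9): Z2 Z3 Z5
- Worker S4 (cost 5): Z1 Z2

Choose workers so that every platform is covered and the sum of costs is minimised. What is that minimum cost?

S1, S2, S4 together cover every platform (S1 ∪ S2 ∪ S4 = {Z1, Z2, Z3, Z4, Z5, Z6}); total cost 7 + 10 + 5 = 22.
No covering selection has total cost below 22.

22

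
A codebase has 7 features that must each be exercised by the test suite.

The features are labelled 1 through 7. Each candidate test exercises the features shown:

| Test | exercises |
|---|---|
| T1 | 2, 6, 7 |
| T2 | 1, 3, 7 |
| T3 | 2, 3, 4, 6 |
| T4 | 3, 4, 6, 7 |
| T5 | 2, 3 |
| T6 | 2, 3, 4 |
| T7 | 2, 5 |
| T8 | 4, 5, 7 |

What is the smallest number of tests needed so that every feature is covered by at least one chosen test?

T1 and T2 and T8 together: T1 ∪ T2 ∪ T8 = {1, 2, 3, 4, 5, 6, 7} — every feature is covered.
Only T2 contains 1, so T2 is forced; the remaining 4 features need at least 2 more tests (each remaining test adds at most 3) — so at least 3 tests are needed, and 3 is optimal.

3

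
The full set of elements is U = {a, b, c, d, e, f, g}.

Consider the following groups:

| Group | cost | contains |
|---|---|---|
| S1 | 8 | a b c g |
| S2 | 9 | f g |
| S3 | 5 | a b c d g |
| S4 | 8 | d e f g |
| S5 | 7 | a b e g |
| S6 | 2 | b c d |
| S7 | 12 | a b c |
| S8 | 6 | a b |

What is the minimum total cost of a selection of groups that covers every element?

S3, S4 together cover every element (S3 ∪ S4 = {a, b, c, d, e, f, g}); total cost 5 + 8 = 13.
The greedy pick S6, S5, S4 costs 17; no covering selection beats 13.

13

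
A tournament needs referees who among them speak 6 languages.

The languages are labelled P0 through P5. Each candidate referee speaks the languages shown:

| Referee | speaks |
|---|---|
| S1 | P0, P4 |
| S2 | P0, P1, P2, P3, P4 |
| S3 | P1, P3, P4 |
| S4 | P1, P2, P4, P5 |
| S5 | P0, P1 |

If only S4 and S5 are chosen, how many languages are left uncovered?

Union of S4, S5 = {P0, P1, P2, P4, P5}.
Not covered: P3 — 1 language.

1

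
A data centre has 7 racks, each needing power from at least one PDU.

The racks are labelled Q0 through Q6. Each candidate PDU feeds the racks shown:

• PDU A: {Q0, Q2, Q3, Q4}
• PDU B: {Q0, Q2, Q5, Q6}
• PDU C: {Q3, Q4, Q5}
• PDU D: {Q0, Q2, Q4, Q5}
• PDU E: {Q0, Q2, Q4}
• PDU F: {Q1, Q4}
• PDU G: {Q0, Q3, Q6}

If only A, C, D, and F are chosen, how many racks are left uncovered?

1

Union of A, C, D, F = {Q0, Q1, Q2, Q3, Q4, Q5}.
Not covered: Q6 — 1 rack.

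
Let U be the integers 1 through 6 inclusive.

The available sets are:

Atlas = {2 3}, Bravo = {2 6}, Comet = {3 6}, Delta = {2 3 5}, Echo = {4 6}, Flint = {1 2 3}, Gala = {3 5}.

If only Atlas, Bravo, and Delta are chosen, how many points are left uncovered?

Union of Atlas, Bravo, Delta = {2, 3, 5, 6}.
Not covered: 1, 4 — 2 points.

2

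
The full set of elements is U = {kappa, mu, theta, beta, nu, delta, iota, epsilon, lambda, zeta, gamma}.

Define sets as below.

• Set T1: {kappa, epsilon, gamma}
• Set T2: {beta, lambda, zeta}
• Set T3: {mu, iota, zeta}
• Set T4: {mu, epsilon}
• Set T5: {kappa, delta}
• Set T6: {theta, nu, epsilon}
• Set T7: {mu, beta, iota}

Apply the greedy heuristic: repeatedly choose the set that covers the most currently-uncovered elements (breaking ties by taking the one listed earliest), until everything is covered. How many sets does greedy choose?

5

Greedy: pick T1 (covers 3 new) → pick T2 (covers 3 new) → pick T3 (covers 2 new) → pick T6 (covers 2 new) → pick T5 (covers 1 new). Total picks: 5.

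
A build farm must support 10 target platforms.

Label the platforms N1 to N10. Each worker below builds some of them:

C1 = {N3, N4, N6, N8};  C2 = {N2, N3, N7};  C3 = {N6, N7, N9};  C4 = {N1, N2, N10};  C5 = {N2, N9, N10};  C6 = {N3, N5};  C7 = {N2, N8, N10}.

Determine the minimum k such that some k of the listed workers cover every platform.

4

C1 and C3 and C4 and C6 together: C1 ∪ C3 ∪ C4 ∪ C6 = {N1, N2, N3, N4, N5, N6, N7, N8, N9, N10} — every platform is covered.
Only C6 contains N5, so C6 is forced; the remaining 8 platforms need at least 3 more workers (each remaining worker adds at most 3) — so at least 4 workers are needed, and 4 is optimal.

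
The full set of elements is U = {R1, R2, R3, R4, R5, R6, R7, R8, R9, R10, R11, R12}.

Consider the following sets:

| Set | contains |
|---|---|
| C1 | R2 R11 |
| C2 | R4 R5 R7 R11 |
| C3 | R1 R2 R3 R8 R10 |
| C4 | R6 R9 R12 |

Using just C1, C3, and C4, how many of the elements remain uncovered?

Union of C1, C3, C4 = {R1, R2, R3, R6, R8, R9, R10, R11, R12}.
Not covered: R4, R5, R7 — 3 elements.

3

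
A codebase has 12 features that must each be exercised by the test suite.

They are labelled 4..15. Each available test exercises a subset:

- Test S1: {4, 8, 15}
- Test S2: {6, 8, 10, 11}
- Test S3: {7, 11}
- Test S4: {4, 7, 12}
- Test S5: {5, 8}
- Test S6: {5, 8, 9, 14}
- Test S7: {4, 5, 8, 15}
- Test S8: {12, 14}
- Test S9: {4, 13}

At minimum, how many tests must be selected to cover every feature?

Take {S2, S4, S6, S7, S9}. Their union is {4, 5, 6, 7, 8, 9, 10, 11, 12, 13, 14, 15}, which is all 12 features.
No 4 of the 9 tests cover everything (all 126 combinations miss at least one feature), so 5 is optimal.

5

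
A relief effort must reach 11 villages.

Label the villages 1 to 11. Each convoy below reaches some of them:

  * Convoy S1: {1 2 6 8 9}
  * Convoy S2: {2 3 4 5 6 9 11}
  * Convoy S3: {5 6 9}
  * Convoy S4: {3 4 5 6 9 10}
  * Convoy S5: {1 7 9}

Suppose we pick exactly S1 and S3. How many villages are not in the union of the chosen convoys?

Union of S1, S3 = {1, 2, 5, 6, 8, 9}.
Not covered: 3, 4, 7, 10, 11 — 5 villages.

5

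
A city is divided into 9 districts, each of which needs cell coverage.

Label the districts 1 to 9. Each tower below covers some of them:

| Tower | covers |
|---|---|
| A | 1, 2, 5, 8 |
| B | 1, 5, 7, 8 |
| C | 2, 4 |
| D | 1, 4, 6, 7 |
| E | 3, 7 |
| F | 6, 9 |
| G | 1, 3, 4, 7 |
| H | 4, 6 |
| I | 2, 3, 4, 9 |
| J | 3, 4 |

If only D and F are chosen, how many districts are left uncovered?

4

Union of D, F = {1, 4, 6, 7, 9}.
Not covered: 2, 3, 5, 8 — 4 districts.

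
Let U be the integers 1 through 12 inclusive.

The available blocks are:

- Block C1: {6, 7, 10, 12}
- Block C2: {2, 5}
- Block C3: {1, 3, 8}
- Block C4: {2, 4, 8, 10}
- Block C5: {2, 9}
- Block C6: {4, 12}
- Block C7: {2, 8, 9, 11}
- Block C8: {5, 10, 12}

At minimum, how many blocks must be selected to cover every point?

C1 and C2 and C3 and C6 and C7 together: C1 ∪ C2 ∪ C3 ∪ C6 ∪ C7 = {1, 2, 3, 4, 5, 6, 7, 8, 9, 10, 11, 12} — every point is covered.
No 4 of the 8 blocks cover everything (all 70 combinations miss at least one point), so 5 is optimal.

5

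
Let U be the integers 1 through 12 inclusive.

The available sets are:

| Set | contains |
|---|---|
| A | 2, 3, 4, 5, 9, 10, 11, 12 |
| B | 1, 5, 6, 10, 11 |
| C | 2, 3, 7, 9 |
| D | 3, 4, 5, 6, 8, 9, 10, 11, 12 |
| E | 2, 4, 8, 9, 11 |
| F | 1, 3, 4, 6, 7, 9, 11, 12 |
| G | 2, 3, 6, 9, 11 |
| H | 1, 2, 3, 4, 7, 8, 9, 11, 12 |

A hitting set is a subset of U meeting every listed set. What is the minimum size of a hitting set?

2

The 2 elements {3, 11} hit every set.
The sets B, C are pairwise disjoint, so any hitting set needs a separate element for each — at least 2. Hence 2 is optimal.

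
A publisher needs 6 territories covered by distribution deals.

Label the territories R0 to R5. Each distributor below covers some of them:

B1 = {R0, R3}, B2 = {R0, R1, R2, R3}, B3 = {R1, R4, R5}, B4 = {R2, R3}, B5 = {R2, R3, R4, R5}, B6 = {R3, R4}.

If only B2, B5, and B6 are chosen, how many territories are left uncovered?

Union of B2, B5, B6 = {R0, R1, R2, R3, R4, R5} — that's every territory, so 0 are uncovered.

0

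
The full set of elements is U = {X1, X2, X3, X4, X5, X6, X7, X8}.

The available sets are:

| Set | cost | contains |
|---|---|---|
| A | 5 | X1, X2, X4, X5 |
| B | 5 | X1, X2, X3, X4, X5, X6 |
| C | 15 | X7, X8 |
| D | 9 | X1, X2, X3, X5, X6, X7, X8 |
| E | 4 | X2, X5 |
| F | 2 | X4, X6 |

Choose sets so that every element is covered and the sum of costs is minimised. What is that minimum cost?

11

D, F together cover every element (D ∪ F = {X1, X2, X3, X4, X5, X6, X7, X8}); total cost 9 + 2 = 11.
The greedy pick B, D costs 14; no covering selection beats 11.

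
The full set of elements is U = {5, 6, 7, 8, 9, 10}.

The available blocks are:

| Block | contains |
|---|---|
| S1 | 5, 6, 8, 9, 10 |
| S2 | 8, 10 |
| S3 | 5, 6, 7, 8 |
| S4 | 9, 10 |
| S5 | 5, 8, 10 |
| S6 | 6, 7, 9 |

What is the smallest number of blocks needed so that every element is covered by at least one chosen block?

2

S1 and S6 cover everything between them: the union {5, 6, 7, 8, 9, 10} is all of U.
No single block has all 6 elements (the largest, S1, has 5), so 2 is optimal.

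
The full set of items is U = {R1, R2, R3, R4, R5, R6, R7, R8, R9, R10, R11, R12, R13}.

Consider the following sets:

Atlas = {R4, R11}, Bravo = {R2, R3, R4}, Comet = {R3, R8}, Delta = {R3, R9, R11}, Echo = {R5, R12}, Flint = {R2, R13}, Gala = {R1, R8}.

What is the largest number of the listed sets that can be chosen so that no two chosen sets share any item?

Delta, Echo, Flint, Gala are pairwise disjoint (Delta={R3,R9,R11}; Echo={R5,R12}; Flint={R2,R13}; Gala={R1,R8}).
Every remaining set overlaps one of these, and no 5 of the listed sets are pairwise disjoint, so 4 is the maximum.

4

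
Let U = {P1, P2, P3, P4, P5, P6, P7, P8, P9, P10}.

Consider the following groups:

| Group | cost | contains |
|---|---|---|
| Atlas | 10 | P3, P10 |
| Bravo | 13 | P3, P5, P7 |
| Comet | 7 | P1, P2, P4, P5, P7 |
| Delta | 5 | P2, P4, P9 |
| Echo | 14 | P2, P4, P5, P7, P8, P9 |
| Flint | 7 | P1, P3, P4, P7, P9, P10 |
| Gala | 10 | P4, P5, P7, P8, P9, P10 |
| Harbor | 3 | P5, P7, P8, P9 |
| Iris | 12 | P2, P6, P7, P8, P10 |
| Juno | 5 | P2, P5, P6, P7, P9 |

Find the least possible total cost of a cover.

15

Flint, Harbor, Juno together cover every item (Flint ∪ Harbor ∪ Juno = {P1, P2, P3, P4, P5, P6, P7, P8, P9, P10}); total cost 7 + 3 + 5 = 15.
No covering selection has total cost below 15.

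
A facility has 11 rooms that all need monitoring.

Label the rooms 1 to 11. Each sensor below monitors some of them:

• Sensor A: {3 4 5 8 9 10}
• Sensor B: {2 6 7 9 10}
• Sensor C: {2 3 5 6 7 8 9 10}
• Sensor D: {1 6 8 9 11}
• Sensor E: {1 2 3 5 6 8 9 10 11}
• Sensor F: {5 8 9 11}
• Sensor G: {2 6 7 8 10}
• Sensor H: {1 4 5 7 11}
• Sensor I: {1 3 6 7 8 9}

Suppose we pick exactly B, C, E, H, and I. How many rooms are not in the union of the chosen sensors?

Union of B, C, E, H, I = {1, 2, 3, 4, 5, 6, 7, 8, 9, 10, 11} — that's every room, so 0 are uncovered.

0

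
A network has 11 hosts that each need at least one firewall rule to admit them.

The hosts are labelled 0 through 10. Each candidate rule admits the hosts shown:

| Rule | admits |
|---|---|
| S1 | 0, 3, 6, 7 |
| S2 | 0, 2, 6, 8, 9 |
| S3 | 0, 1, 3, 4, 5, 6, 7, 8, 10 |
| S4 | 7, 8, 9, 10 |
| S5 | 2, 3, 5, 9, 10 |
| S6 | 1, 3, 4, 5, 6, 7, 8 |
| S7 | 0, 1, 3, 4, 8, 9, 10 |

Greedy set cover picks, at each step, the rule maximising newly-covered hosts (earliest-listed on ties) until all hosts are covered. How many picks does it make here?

2

Greedy: pick S3 (covers 9 new) → pick S2 (covers 2 new). Total picks: 2.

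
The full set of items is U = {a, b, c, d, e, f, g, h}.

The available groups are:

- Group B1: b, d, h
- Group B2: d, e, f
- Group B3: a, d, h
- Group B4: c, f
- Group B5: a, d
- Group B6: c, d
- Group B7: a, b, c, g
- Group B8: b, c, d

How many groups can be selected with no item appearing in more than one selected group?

2

B3, B4 are pairwise disjoint (B3={a,d,h}; B4={c,f}).
Every remaining group overlaps one of these, and no 3 of the listed groups are pairwise disjoint, so 2 is the maximum.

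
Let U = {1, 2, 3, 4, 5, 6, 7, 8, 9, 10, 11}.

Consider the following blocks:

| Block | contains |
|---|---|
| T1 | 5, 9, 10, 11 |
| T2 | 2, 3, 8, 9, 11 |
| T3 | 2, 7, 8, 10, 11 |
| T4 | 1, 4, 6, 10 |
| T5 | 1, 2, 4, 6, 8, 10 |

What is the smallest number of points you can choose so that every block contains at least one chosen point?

2

Take H = {2, 10}. Each listed block contains at least one of these, so H is a hitting set of size 2.
The blocks T2, T4 are pairwise disjoint, so any hitting set needs a separate point for each — at least 2. Hence 2 is optimal.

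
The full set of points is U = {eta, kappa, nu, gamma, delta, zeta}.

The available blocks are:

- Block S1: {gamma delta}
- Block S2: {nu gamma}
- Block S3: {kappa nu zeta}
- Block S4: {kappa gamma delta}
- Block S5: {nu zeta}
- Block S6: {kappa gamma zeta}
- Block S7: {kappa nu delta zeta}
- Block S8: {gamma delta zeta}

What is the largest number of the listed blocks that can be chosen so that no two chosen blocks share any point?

S4, S5 are pairwise disjoint (S4={kappa,gamma,delta}; S5={nu,zeta}).
Every remaining block overlaps one of these, and no 3 of the listed blocks are pairwise disjoint, so 2 is the maximum.

2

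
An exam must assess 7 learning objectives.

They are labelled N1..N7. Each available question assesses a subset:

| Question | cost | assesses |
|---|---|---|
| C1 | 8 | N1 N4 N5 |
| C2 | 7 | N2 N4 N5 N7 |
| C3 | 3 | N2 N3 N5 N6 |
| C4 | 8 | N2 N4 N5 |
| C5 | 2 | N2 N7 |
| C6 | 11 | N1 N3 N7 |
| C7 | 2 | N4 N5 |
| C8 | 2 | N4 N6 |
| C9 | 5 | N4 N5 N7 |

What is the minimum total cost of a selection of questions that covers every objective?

13

C1, C3, C5 together cover every objective (C1 ∪ C3 ∪ C5 = {N1, N2, N3, N4, N5, N6, N7}); total cost 8 + 3 + 2 = 13.
The greedy pick C3, C5, C7, C1 costs 15; no covering selection beats 13.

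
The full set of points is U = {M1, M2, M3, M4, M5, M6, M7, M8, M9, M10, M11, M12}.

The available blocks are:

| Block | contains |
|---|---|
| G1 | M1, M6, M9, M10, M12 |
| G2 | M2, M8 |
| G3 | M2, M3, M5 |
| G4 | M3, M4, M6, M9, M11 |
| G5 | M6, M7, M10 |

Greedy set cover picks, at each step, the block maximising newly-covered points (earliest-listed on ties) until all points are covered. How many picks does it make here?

5

Greedy: pick G1 (covers 5 new) → pick G3 (covers 3 new) → pick G4 (covers 2 new) → pick G2 (covers 1 new) → pick G5 (covers 1 new). Total picks: 5.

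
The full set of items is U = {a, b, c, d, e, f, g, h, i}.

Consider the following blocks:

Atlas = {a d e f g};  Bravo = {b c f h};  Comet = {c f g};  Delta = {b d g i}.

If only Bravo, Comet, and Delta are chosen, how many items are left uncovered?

Union of Bravo, Comet, Delta = {b, c, d, f, g, h, i}.
Not covered: a, e — 2 items.

2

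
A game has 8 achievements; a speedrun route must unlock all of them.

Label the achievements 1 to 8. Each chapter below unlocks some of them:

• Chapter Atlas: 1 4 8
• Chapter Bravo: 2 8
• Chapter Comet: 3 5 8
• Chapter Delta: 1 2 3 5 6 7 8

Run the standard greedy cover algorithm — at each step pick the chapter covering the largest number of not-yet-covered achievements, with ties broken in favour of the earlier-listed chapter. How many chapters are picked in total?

Greedy: pick Delta (covers 7 new) → pick Atlas (covers 1 new). Total picks: 2.

2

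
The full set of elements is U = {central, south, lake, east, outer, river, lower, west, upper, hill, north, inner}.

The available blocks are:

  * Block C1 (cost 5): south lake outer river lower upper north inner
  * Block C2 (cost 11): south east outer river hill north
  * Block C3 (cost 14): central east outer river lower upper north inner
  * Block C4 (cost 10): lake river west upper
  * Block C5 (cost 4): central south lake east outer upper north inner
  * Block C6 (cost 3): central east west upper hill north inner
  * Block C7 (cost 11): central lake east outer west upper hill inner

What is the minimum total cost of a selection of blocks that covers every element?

C1, C6 together cover every element (C1 ∪ C6 = {central, south, lake, east, outer, river, lower, west, upper, hill, north, inner}); total cost 5 + 3 = 8.
No covering selection has total cost below 8.

8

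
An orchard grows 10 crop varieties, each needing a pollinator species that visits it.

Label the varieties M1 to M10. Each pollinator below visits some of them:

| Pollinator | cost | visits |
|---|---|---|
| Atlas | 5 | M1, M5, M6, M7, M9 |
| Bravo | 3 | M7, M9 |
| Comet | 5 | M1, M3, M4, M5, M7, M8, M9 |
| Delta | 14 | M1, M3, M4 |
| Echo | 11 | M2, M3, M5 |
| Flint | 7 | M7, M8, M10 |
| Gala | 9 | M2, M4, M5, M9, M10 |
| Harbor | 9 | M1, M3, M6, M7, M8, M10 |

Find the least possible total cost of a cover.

18

Gala, Harbor together cover every variety (Gala ∪ Harbor = {M1, M2, M3, M4, M5, M6, M7, M8, M9, M10}); total cost 9 + 9 = 18.
The greedy pick Comet, Gala, Atlas costs 19; no covering selection beats 18.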